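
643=643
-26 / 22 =-13 / 11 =-1.18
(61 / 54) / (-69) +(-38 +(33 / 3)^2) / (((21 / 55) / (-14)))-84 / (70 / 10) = -11384233 / 3726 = -3055.35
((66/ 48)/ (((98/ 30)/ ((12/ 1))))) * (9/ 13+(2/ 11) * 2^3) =10.84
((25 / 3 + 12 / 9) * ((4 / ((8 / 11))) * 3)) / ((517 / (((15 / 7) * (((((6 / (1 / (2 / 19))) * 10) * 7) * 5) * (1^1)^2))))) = 146.14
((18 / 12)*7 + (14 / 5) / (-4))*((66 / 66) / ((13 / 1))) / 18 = 49 / 1170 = 0.04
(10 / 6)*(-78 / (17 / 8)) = -61.18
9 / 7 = 1.29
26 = 26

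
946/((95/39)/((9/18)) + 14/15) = 92235/566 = 162.96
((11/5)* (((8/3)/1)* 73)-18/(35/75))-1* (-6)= 41548/105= 395.70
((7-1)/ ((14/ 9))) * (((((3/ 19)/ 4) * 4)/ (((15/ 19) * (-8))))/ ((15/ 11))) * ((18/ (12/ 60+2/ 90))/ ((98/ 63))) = -72171/ 19600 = -3.68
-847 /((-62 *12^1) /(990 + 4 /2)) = 3388 /3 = 1129.33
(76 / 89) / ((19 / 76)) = 304 / 89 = 3.42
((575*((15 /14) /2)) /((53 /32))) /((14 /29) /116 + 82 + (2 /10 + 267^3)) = 580290000 /59388938803957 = 0.00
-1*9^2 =-81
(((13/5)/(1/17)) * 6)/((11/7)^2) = 64974/605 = 107.40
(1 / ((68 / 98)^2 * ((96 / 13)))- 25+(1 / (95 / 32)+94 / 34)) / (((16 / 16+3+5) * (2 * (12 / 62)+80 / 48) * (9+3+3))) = -7065024403 / 90614678400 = -0.08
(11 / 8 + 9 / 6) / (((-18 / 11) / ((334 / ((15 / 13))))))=-549263 / 1080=-508.58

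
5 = 5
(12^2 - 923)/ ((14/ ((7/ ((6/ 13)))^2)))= -12799.40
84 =84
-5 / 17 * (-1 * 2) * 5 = 50 / 17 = 2.94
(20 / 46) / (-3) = -10 / 69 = -0.14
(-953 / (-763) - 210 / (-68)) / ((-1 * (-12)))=112517 / 311304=0.36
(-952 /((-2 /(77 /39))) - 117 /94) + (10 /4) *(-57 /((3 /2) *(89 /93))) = 273835415 /326274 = 839.28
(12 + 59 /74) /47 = 947 /3478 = 0.27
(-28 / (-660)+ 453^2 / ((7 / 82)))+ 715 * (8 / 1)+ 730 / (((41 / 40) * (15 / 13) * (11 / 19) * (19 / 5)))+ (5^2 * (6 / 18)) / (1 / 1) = 38040047268 / 15785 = 2409885.79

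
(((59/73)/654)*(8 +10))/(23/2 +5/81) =28674/14903461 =0.00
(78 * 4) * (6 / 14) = 936 / 7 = 133.71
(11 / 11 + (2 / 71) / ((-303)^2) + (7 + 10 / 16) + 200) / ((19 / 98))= 533084460643 / 495401364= 1076.07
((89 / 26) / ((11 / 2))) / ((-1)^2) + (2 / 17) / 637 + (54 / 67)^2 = 680250755 / 534725191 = 1.27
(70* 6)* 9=3780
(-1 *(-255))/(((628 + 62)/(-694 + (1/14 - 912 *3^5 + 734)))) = -52735071/644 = -81886.76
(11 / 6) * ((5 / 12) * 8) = 55 / 9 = 6.11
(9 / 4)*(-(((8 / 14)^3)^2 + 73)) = -77332257 / 470596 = -164.33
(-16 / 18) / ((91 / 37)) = -296 / 819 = -0.36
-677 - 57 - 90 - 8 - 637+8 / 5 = -7337 / 5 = -1467.40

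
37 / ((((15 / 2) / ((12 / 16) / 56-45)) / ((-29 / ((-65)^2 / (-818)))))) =-1474120663 / 1183000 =-1246.09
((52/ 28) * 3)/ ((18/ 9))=39/ 14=2.79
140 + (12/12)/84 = 11761/84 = 140.01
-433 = -433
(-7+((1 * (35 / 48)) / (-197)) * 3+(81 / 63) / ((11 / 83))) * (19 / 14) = 12405499 / 3397856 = 3.65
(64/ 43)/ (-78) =-32/ 1677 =-0.02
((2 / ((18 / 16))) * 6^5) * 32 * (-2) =-884736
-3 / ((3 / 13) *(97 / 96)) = -1248 / 97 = -12.87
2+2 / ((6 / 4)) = 10 / 3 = 3.33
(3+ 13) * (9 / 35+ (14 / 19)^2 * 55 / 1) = 481.90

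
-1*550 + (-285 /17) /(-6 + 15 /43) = -753265 /1377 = -547.03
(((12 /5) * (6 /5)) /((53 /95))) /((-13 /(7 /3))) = -3192 /3445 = -0.93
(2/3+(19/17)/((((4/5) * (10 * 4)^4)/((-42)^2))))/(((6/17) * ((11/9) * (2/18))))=156898233/11264000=13.93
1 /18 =0.06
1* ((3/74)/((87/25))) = 25/2146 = 0.01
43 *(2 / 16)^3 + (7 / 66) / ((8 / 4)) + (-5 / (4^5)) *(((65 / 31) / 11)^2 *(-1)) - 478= -170699873791 / 357215232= -477.86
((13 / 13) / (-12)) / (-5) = 1 / 60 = 0.02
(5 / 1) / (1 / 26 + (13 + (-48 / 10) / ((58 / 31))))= 18850 / 39483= 0.48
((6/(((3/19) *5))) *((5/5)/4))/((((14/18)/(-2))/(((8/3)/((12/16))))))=-608/35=-17.37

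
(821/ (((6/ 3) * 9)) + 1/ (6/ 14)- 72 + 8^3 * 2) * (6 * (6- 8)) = -35998/ 3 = -11999.33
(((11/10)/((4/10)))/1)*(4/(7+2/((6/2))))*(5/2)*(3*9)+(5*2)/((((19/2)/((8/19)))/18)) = 1740735/16606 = 104.83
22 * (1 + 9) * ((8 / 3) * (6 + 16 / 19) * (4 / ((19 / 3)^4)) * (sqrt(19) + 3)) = 73.44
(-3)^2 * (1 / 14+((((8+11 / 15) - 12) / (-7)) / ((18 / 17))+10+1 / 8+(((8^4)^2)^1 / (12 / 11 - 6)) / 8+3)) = -1076503661 / 280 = -3844655.93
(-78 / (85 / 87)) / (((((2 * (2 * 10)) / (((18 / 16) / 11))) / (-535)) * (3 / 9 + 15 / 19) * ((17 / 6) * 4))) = 558735489 / 65105920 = 8.58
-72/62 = -36/31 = -1.16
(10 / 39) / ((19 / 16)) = 160 / 741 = 0.22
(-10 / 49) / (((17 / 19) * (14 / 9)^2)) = -7695 / 81634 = -0.09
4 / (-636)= -0.01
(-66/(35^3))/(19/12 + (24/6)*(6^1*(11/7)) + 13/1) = -792/26907125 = -0.00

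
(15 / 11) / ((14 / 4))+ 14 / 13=1468 / 1001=1.47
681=681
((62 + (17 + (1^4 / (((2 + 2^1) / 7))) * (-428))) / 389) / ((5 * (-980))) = 67 / 190610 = 0.00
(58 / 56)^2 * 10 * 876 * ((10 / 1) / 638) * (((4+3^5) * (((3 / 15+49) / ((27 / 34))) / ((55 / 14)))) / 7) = 1457842412 / 17787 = 81961.12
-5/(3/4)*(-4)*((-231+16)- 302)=-41360/3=-13786.67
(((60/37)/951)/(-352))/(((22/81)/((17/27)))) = -255/22707344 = -0.00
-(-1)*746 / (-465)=-746 / 465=-1.60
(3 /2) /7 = 0.21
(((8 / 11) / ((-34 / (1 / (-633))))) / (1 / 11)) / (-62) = -2 / 333591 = -0.00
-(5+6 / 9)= -17 / 3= -5.67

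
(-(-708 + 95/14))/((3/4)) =19634/21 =934.95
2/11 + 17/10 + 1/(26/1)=1373/715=1.92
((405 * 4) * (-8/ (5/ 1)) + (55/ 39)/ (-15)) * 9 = -303275/ 13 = -23328.85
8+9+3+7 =27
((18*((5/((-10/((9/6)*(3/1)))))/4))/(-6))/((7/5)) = 135/112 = 1.21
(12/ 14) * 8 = 48/ 7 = 6.86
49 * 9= 441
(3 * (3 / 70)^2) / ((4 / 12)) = 81 / 4900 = 0.02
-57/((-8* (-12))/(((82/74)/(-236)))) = 779/279424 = 0.00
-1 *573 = -573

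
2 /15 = 0.13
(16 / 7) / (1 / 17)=272 / 7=38.86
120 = 120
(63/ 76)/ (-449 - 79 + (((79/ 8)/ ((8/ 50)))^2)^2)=16515072/ 289072113107443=0.00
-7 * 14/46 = -49/23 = -2.13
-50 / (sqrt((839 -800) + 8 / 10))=-7.93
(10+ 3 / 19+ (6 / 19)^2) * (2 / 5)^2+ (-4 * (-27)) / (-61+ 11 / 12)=-1016948 / 6507025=-0.16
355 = 355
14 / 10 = 7 / 5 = 1.40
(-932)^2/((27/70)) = 60803680/27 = 2251988.15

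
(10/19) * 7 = 3.68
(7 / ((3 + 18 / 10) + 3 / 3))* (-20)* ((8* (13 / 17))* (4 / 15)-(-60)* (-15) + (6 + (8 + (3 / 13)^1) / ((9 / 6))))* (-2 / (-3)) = 91467040 / 6409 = 14271.66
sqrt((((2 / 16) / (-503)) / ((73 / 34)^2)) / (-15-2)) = sqrt(17102) / 73438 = 0.00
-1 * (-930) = 930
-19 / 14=-1.36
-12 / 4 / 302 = -3 / 302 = -0.01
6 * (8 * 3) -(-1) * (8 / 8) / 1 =145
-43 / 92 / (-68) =43 / 6256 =0.01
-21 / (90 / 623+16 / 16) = -13083 / 713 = -18.35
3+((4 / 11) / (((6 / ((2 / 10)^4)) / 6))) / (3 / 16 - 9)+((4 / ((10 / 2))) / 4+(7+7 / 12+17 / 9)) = 12.67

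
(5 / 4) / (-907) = -5 / 3628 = -0.00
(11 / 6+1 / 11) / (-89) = -127 / 5874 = -0.02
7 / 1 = 7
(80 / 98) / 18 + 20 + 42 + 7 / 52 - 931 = -19923781 / 22932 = -868.82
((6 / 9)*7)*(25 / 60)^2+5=5.81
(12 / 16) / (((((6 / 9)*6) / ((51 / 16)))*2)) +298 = 152729 / 512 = 298.30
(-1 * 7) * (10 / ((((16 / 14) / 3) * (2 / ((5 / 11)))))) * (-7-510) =172725 / 8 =21590.62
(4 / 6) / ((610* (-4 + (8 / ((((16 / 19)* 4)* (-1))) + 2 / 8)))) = -8 / 44835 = -0.00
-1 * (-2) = 2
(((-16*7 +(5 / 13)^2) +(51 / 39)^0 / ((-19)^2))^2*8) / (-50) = -186257750026384 / 93052452025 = -2001.64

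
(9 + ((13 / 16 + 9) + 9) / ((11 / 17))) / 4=6701 / 704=9.52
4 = 4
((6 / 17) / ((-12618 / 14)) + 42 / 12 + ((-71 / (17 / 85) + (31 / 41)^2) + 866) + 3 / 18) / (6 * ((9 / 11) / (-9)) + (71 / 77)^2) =61196129358595 / 36198685939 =1690.56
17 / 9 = 1.89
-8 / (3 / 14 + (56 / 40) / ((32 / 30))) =-896 / 171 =-5.24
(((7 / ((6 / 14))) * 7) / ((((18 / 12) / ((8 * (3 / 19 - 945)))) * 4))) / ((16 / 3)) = -513128 / 19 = -27006.74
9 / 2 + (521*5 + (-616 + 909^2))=1656549 / 2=828274.50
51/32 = 1.59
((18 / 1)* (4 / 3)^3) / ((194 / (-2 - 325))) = -6976 / 97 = -71.92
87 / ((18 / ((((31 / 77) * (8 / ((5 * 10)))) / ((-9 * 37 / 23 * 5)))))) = -41354 / 9615375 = -0.00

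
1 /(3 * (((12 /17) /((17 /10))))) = 289 /360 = 0.80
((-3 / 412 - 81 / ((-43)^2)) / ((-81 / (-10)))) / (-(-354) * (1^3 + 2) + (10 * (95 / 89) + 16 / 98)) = -282876265 / 48115820548872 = -0.00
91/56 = 13/8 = 1.62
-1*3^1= -3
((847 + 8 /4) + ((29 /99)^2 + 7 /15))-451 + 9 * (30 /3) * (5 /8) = 454.80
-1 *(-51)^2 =-2601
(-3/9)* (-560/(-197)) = -560/591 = -0.95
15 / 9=5 / 3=1.67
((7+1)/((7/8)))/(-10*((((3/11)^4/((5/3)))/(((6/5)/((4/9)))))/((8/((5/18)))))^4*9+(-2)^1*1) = -6022722992678130286592/1317470654648341197067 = -4.57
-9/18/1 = -1/2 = -0.50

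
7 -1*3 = 4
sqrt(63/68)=3 * sqrt(119)/34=0.96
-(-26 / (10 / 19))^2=-61009 / 25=-2440.36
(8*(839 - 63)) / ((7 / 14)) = 12416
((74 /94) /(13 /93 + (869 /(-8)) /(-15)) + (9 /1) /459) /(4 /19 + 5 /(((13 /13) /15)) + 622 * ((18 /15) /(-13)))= 1140345895 /160723229319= 0.01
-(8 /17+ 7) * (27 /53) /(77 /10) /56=-17145 /1942556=-0.01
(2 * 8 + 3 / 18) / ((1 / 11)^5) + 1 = 15621953 / 6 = 2603658.83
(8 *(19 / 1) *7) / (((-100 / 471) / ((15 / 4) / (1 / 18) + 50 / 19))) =-1757301 / 5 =-351460.20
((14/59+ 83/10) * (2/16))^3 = 1.22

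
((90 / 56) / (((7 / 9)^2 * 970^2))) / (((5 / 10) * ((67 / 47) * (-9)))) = -3807 / 8649129160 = -0.00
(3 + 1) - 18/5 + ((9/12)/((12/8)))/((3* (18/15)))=97/180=0.54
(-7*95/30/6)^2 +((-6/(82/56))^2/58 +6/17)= 15349445845/1074037968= 14.29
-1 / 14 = -0.07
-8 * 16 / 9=-128 / 9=-14.22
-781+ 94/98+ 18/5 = -190228/245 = -776.44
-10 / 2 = -5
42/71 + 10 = 752/71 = 10.59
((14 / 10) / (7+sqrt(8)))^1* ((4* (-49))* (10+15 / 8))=-45619 / 82+6517* sqrt(2) / 41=-331.54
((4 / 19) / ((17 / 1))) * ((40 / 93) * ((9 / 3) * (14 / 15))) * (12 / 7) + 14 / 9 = 142486 / 90117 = 1.58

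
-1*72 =-72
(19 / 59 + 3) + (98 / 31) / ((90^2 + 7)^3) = 3237414326343050 / 974527781907647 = 3.32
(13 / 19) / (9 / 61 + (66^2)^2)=793 / 21991719195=0.00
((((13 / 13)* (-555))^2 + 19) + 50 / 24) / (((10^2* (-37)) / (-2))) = 3696553 / 22200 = 166.51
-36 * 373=-13428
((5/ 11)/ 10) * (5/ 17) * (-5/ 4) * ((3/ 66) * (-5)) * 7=875/ 32912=0.03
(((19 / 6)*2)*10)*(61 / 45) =2318 / 27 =85.85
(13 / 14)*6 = 5.57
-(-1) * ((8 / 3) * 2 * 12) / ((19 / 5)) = 320 / 19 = 16.84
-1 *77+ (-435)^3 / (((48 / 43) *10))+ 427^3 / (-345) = -7599603.89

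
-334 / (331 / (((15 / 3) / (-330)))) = 167 / 10923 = 0.02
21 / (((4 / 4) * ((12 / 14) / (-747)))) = -36603 / 2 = -18301.50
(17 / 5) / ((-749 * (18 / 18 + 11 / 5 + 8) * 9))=-0.00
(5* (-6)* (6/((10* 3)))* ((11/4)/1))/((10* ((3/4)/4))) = -44/5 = -8.80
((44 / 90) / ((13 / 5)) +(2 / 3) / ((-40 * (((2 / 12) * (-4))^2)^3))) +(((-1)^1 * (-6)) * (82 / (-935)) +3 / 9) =-5452021 / 28005120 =-0.19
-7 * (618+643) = -8827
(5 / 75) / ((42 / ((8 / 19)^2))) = 32 / 113715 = 0.00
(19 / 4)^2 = 361 / 16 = 22.56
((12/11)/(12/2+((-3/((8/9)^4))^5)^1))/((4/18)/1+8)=-20752587082923245568/399863279083979798344103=-0.00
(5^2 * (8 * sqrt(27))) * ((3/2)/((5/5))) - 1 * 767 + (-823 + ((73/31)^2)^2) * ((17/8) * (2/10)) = -20385918247/18470420 + 900 * sqrt(3) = 455.14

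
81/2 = 40.50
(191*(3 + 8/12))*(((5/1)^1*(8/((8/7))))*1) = 73535/3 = 24511.67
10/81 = 0.12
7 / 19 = 0.37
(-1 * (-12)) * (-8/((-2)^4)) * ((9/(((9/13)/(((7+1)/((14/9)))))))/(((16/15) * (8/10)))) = -26325/56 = -470.09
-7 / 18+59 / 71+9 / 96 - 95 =-1931603 / 20448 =-94.46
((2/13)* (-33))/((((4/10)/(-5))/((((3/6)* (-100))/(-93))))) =13750/403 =34.12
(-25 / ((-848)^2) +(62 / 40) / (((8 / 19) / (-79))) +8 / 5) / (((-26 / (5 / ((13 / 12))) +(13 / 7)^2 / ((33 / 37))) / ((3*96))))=15133547184525 / 320911396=47158.02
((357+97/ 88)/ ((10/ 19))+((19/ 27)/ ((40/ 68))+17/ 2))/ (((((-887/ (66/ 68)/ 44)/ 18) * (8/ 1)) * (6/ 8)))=-180362083/ 1809480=-99.68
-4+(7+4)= 7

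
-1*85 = -85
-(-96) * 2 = 192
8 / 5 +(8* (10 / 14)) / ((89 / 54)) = 15784 / 3115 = 5.07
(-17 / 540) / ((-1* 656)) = 17 / 354240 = 0.00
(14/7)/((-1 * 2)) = -1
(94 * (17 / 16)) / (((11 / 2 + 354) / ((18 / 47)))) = 153 / 1438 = 0.11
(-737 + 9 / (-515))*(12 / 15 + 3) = -7211716 / 2575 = -2800.67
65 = 65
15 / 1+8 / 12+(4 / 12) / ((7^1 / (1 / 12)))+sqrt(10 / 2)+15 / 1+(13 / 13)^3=33.91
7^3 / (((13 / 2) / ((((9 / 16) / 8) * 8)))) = 3087 / 104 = 29.68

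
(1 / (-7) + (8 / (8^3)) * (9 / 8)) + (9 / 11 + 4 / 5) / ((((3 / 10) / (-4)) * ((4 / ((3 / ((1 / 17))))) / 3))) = -32540491 / 39424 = -825.40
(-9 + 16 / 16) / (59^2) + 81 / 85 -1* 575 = -169852594 / 295885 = -574.05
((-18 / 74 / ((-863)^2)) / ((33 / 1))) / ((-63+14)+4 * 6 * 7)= -3 / 36071396977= -0.00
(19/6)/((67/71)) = 1349/402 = 3.36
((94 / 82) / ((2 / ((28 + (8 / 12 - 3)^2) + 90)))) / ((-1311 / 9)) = -52217 / 107502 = -0.49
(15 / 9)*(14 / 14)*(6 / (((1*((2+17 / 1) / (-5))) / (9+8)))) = -44.74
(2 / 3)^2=0.44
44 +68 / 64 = 45.06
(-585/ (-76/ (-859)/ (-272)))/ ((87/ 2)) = 22780680/ 551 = 41344.25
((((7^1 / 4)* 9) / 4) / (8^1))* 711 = 44793 / 128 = 349.95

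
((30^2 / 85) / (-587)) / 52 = -45 / 129727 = -0.00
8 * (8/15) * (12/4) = 64/5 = 12.80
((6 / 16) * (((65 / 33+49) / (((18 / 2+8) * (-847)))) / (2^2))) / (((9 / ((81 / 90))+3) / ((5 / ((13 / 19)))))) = -79895 / 428283856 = -0.00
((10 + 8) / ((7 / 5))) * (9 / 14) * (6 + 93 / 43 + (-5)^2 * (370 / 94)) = 87225660 / 99029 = 880.81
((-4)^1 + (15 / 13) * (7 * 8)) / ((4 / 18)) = 3546 / 13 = 272.77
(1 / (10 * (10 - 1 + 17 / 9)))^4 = 6561 / 922368160000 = 0.00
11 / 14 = 0.79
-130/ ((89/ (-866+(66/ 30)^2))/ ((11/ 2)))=3078647/ 445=6918.31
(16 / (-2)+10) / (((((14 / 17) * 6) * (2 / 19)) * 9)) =323 / 756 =0.43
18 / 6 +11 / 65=3.17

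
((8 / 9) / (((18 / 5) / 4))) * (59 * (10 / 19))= 47200 / 1539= 30.67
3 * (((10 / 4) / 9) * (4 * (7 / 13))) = 70 / 39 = 1.79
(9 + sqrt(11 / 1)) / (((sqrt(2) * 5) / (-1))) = sqrt(2) * (-9 - sqrt(11)) / 10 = -1.74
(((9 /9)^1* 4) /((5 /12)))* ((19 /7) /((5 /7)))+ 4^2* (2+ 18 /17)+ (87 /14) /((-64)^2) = 2081853551 /24371200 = 85.42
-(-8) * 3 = 24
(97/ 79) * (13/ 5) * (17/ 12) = 21437/ 4740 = 4.52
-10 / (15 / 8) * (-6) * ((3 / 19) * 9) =45.47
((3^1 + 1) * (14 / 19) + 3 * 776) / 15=44288 / 285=155.40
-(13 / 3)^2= -169 / 9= -18.78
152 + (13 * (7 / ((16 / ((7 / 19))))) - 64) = 27389 / 304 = 90.10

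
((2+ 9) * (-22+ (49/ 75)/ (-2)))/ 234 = -36839/ 35100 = -1.05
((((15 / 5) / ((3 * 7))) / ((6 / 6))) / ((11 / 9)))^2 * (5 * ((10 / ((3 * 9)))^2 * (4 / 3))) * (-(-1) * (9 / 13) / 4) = 500 / 231231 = 0.00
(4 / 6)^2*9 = 4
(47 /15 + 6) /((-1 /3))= -137 /5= -27.40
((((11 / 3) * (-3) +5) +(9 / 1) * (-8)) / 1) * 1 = -78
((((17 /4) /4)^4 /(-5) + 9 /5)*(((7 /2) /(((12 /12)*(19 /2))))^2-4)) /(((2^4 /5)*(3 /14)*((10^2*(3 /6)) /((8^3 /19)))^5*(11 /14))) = -9677193697296384 /19204275642578125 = -0.50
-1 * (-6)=6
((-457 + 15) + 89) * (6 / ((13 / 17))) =-36006 / 13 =-2769.69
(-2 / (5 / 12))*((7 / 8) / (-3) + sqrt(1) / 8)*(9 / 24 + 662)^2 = 350992.51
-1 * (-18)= 18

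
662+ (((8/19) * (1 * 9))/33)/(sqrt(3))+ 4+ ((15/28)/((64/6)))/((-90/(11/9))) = 8 * sqrt(3)/209+ 10741237/16128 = 666.07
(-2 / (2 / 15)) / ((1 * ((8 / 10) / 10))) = -375 / 2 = -187.50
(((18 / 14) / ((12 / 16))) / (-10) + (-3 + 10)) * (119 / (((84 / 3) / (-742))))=-215339 / 10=-21533.90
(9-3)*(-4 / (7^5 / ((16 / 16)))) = -24 / 16807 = -0.00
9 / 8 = 1.12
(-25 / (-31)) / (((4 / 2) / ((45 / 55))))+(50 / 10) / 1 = 3635 / 682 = 5.33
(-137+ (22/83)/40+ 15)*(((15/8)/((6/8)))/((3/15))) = -1012545/664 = -1524.92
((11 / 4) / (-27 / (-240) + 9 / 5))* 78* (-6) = -11440 / 17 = -672.94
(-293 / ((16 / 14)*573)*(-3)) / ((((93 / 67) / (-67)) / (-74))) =340656743 / 71052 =4794.47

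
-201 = -201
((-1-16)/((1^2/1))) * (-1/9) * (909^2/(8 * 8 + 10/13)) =20289789/842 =24097.14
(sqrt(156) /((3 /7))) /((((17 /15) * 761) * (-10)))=-7 * sqrt(39) /12937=-0.00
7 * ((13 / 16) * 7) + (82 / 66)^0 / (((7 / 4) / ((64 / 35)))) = 160161 / 3920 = 40.86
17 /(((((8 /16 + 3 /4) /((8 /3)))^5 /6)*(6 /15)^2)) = 285212672 /10125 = 28169.15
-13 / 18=-0.72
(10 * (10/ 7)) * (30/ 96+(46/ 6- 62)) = -771.73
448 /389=1.15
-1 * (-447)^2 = -199809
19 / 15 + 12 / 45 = 23 / 15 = 1.53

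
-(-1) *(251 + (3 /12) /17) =17069 /68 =251.01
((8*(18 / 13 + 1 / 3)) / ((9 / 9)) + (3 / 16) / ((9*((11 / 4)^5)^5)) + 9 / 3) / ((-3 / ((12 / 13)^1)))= -283002519241307941147957854140 / 54931959132979047075207937257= -5.15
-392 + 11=-381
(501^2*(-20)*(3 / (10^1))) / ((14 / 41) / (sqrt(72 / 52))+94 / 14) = -7496056010646 / 33357535+63536887134*sqrt(26) / 33357535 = -215006.30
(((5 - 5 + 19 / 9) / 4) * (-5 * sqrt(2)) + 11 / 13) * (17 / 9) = 187 / 117 - 1615 * sqrt(2) / 324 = -5.45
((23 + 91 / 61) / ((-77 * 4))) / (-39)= 249 / 122122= 0.00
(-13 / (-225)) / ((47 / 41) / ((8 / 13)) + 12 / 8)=4264 / 248175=0.02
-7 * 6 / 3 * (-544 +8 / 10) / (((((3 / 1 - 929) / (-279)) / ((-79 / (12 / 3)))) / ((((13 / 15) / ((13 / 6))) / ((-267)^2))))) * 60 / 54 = -46560388 / 165034035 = -0.28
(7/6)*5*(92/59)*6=3220/59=54.58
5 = 5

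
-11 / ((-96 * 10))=11 / 960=0.01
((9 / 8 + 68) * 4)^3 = 21139047.12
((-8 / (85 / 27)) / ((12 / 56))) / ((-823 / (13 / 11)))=13104 / 769505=0.02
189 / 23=8.22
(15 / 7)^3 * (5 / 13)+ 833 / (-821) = 10140028 / 3660839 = 2.77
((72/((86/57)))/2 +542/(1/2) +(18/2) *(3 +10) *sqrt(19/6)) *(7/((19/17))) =4641 *sqrt(114)/38 +5668922/817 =8242.71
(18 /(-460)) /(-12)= 0.00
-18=-18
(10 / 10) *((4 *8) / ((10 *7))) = 16 / 35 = 0.46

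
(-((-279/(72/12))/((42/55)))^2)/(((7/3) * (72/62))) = -90117775/65856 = -1368.41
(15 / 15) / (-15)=-1 / 15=-0.07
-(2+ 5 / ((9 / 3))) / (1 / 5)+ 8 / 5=-251 / 15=-16.73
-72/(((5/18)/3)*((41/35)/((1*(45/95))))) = -244944/779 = -314.43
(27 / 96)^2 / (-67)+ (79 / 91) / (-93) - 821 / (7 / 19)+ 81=-1246866491839 / 580629504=-2147.44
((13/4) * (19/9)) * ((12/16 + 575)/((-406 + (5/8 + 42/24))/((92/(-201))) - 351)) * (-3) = -26166686/1172079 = -22.33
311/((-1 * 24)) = -311/24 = -12.96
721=721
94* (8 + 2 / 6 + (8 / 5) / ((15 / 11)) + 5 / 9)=212816 / 225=945.85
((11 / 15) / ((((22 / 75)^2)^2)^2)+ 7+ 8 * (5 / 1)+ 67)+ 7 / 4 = 67319387210447 / 4988715776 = 13494.33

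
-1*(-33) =33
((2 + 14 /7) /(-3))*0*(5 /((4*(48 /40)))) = 0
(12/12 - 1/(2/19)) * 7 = -119/2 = -59.50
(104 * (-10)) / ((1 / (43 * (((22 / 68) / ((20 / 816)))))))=-590304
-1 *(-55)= 55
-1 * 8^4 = -4096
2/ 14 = 0.14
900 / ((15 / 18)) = 1080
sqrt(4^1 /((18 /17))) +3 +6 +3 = sqrt(34) /3 +12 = 13.94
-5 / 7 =-0.71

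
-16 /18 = -0.89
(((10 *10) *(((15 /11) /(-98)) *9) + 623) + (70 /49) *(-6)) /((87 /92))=29847284 /46893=636.50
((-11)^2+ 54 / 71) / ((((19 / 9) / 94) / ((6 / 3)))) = 769860 / 71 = 10843.10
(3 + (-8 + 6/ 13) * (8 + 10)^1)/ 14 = -1725/ 182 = -9.48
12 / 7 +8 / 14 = 16 / 7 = 2.29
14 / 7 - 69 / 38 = 7 / 38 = 0.18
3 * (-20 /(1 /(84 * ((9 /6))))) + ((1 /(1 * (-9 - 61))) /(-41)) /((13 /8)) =-141031796 /18655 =-7560.00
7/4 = 1.75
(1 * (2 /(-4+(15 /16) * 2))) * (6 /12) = -0.47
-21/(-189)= 1/9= 0.11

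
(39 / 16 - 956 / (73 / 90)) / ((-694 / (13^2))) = 232171017 / 810592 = 286.42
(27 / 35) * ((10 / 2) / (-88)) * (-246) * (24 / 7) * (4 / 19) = 79704 / 10241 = 7.78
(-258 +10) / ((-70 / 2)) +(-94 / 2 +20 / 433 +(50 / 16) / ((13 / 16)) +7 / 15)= -21014768 / 591045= -35.56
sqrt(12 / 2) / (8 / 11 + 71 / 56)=616 * sqrt(6) / 1229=1.23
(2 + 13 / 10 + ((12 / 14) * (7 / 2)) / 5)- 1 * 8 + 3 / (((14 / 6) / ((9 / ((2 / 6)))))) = 2143 / 70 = 30.61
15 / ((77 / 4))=60 / 77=0.78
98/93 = 1.05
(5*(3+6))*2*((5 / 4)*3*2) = 675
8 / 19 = 0.42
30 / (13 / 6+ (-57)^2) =180 / 19507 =0.01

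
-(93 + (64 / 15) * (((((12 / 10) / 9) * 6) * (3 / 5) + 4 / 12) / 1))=-108529 / 1125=-96.47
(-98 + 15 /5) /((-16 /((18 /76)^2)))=405 /1216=0.33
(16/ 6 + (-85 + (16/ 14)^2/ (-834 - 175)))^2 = 149135850470161/ 21999712329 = 6778.99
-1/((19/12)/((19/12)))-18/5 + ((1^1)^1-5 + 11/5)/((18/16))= -31/5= -6.20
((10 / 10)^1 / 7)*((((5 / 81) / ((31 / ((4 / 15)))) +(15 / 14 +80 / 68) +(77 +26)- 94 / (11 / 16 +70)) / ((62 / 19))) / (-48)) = -1334545247279 / 14080472917056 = -0.09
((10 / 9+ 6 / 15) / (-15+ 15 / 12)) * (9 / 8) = -34 / 275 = -0.12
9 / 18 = 1 / 2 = 0.50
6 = 6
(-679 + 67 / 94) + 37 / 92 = -2931175 / 4324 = -677.89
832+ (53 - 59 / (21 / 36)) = 5487 / 7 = 783.86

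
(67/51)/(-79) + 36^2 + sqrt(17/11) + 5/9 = sqrt(187)/11 + 15671266/12087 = 1297.78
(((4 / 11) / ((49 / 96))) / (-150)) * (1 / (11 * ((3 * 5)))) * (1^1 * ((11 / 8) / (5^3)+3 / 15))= -1688 / 277921875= -0.00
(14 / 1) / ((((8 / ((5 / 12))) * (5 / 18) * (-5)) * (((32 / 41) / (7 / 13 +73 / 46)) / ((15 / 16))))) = -3282993 / 2449408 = -1.34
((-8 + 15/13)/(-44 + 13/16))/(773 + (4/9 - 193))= 1602/5865899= 0.00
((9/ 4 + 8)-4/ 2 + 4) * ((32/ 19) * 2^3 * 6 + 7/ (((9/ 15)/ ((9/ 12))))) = 333641/ 304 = 1097.50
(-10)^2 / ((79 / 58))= 5800 / 79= 73.42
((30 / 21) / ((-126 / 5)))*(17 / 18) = -425 / 7938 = -0.05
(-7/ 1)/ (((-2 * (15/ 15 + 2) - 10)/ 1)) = 7/ 16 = 0.44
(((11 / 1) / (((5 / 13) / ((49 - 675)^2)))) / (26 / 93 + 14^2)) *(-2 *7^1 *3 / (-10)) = 54721368702 / 228175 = 239821.93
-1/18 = -0.06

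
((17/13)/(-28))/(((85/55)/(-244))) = 671/91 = 7.37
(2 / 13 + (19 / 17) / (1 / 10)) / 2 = 1252 / 221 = 5.67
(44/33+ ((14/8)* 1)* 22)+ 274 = 1883/6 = 313.83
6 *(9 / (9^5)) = 2 / 2187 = 0.00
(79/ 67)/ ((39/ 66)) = 1738/ 871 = 2.00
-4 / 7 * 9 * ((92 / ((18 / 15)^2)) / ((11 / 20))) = -46000 / 77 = -597.40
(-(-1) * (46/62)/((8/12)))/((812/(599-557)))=207/3596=0.06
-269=-269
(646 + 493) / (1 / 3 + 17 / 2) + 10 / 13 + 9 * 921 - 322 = 5578635 / 689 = 8096.71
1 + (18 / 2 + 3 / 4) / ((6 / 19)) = 255 / 8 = 31.88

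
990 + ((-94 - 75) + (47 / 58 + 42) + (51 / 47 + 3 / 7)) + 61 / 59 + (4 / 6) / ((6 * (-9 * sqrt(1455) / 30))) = 975378669 / 1125838 - 2 * sqrt(1455) / 7857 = 866.35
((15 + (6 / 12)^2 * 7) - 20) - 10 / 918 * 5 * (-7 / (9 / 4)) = -3.08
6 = 6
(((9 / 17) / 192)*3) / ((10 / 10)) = 0.01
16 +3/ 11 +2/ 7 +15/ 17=22830/ 1309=17.44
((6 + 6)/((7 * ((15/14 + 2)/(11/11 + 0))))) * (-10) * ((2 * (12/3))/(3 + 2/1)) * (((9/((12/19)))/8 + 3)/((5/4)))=-7344/215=-34.16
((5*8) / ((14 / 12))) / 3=80 / 7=11.43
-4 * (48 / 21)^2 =-1024 / 49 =-20.90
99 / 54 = 11 / 6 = 1.83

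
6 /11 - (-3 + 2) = 17 /11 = 1.55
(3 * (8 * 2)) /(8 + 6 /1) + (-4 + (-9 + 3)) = -46 /7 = -6.57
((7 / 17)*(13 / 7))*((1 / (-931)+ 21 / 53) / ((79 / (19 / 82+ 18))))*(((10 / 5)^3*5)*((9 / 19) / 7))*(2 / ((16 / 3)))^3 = 230208255225 / 23126879359808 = 0.01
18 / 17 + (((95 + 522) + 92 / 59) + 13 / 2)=1255993 / 2006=626.12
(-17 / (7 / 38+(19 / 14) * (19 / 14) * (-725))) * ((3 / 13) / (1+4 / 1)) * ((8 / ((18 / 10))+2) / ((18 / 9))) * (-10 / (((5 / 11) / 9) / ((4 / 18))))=-80781008 / 969557355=-0.08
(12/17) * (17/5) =12/5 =2.40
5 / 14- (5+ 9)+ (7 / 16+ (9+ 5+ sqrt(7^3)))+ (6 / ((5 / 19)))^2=539.15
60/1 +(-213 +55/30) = -907/6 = -151.17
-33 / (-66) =1 / 2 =0.50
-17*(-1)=17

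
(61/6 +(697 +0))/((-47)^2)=4243/13254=0.32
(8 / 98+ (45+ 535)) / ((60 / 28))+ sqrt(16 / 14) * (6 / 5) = 12 * sqrt(14) / 35+ 28424 / 105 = 271.99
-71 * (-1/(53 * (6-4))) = 71/106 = 0.67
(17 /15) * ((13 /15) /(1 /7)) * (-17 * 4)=-105196 /225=-467.54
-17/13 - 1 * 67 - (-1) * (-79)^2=80245/13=6172.69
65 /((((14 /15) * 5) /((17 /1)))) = 3315 /14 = 236.79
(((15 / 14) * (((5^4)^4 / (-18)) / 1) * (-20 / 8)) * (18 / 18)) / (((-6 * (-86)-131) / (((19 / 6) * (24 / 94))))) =14495849609375 / 303996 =47684343.25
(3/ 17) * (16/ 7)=48/ 119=0.40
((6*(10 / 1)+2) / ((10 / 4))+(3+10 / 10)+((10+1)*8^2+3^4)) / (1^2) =4069 / 5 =813.80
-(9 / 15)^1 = -3 / 5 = -0.60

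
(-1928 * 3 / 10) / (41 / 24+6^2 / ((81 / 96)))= -23136 / 1775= -13.03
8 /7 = 1.14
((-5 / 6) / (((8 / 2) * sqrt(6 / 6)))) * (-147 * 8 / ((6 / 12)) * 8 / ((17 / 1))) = 3920 / 17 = 230.59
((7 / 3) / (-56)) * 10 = -5 / 12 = -0.42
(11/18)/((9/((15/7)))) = 55/378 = 0.15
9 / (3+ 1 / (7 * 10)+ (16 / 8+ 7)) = 630 / 841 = 0.75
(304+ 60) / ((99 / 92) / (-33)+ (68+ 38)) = 33488 / 9749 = 3.44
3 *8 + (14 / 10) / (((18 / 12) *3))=1094 / 45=24.31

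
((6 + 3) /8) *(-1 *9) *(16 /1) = -162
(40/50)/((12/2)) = 0.13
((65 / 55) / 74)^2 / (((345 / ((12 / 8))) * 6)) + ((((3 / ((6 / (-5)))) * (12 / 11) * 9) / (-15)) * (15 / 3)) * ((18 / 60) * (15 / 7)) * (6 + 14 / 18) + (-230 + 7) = -1199171058497 / 6400677360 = -187.35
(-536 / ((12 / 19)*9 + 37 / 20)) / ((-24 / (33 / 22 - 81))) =-674690 / 2863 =-235.66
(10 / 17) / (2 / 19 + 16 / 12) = 285 / 697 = 0.41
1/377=0.00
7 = 7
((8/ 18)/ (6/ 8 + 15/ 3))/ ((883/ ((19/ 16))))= 19/ 182781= 0.00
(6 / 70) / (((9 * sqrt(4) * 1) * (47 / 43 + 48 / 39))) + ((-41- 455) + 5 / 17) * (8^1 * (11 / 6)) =-33715743337 / 4637430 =-7270.35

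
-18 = -18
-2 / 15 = -0.13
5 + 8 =13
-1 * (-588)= 588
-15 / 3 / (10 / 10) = -5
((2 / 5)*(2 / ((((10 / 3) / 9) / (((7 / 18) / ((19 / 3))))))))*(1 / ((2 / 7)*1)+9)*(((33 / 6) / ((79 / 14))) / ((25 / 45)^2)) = 5.24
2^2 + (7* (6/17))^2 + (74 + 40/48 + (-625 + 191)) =-605275/1734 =-349.06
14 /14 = 1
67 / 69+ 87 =6070 / 69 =87.97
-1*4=-4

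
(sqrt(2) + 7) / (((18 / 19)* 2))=19* sqrt(2) / 36 + 133 / 36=4.44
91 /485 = 0.19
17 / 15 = 1.13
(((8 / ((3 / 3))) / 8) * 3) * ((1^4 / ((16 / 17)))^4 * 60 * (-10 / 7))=-18792225 / 57344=-327.71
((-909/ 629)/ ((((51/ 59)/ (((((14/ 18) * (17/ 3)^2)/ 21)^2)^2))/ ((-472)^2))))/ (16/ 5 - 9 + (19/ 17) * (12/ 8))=5447532530258410880/ 30145575669579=180707.53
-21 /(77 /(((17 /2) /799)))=-3 /1034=-0.00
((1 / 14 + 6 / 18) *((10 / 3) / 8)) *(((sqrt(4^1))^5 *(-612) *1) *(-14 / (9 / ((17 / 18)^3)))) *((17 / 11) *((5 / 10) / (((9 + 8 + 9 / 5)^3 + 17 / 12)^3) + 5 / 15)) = 43481348936963903331679284460 / 19501295474993280703363071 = 2229.66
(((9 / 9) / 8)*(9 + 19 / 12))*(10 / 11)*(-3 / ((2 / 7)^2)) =-44.20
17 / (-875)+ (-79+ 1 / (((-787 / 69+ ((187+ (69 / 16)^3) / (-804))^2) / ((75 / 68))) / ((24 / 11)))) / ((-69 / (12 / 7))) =20661364287463122661303 / 10603198166346999973375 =1.95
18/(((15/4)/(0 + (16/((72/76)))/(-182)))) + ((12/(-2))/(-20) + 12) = 32363/2730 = 11.85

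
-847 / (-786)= 847 / 786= 1.08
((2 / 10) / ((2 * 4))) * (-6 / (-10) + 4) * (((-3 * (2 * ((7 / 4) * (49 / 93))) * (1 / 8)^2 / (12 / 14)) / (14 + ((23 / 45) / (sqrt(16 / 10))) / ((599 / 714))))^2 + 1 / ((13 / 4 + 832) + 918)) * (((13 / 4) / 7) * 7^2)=4788838123719076417254983901 / 2940700441856250515905917747200 - 62077747158293724039 * sqrt(10) / 20966066176074793354526720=0.00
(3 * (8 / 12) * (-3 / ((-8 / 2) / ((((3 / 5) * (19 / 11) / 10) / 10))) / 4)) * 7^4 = 410571 / 44000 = 9.33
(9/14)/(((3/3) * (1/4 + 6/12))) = 6/7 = 0.86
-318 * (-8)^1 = 2544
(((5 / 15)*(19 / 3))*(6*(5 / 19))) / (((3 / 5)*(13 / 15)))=250 / 39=6.41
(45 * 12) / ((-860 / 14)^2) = 1323 / 9245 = 0.14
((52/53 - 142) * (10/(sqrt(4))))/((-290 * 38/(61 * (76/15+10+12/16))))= 61.73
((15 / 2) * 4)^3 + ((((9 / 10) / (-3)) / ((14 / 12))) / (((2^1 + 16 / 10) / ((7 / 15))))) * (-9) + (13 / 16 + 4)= 2160409 / 80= 27005.11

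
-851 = -851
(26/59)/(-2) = -13/59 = -0.22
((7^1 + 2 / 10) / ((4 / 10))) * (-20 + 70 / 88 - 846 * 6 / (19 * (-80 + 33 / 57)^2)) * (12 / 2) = -5785130943 / 2783099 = -2078.67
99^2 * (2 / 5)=19602 / 5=3920.40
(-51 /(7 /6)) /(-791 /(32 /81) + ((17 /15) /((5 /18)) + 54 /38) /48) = 4651200 /213023881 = 0.02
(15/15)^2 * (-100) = -100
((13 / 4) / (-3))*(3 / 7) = -13 / 28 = -0.46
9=9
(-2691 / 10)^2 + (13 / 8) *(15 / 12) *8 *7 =1813214 / 25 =72528.56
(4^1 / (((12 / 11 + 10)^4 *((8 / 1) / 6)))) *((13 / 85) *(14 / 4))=3996993 / 37660687520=0.00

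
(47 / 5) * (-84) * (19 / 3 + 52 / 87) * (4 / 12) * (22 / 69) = -1939784 / 3335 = -581.64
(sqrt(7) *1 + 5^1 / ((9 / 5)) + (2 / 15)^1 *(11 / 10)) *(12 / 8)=3 *sqrt(7) / 2 + 329 / 75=8.36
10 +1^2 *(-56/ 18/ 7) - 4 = 50/ 9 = 5.56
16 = 16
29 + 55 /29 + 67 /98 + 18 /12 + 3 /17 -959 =-22363181 /24157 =-925.74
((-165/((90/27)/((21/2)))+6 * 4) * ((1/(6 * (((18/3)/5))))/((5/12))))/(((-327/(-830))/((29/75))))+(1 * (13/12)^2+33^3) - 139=932263643/26160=35636.99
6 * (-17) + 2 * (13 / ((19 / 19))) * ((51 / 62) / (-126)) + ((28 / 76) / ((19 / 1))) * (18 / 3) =-47967341 / 470022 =-102.05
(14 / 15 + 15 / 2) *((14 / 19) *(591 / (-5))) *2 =-697774 / 475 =-1469.00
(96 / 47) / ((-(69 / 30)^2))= -9600 / 24863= -0.39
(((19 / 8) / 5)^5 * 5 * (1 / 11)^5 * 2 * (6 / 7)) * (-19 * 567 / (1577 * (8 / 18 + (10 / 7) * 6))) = -37906599591 / 38874052321280000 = -0.00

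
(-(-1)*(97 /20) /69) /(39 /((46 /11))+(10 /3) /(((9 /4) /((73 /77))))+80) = 67221 /86769310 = 0.00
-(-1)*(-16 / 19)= -16 / 19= -0.84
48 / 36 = 4 / 3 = 1.33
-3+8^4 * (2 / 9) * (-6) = -16393 / 3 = -5464.33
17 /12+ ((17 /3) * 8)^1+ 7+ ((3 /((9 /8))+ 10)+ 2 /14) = 5591 /84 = 66.56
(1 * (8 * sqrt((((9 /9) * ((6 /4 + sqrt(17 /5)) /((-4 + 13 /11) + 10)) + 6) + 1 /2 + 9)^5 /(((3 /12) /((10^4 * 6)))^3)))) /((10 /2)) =614400 * sqrt(2370) * (11 * sqrt(85) + 6205)^(5 /2) /493039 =191602190832.97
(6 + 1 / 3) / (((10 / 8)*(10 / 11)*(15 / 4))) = 1672 / 1125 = 1.49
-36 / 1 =-36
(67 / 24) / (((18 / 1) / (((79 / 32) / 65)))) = 5293 / 898560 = 0.01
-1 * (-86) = 86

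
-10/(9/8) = -80/9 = -8.89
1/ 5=0.20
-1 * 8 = -8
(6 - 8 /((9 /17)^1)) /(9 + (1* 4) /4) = -41 /45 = -0.91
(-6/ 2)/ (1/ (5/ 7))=-15/ 7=-2.14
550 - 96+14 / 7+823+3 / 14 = 17909 / 14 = 1279.21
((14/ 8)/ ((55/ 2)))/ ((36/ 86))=301/ 1980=0.15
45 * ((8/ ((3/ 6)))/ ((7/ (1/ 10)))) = 72/ 7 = 10.29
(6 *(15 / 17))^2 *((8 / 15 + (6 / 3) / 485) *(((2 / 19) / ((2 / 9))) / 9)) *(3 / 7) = 74520 / 219317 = 0.34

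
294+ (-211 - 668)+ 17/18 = -10513/18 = -584.06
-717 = -717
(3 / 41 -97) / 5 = -3974 / 205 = -19.39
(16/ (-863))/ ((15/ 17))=-272/ 12945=-0.02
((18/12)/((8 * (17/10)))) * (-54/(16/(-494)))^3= 4449112744635/8704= 511157254.67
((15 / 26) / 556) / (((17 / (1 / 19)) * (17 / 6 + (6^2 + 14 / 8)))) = 45 / 568485814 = 0.00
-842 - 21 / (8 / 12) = -1747 / 2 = -873.50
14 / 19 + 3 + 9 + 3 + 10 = 489 / 19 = 25.74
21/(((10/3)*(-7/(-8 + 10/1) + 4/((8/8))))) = 63/5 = 12.60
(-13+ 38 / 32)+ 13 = 1.19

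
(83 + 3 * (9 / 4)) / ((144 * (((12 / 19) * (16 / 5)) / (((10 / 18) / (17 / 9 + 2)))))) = 34105 / 774144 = 0.04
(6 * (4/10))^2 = 5.76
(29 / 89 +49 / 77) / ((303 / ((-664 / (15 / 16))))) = -3335936 / 1483185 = -2.25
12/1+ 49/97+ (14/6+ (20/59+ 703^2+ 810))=8499241793/17169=495034.18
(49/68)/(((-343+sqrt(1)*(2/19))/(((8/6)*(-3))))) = 931/110755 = 0.01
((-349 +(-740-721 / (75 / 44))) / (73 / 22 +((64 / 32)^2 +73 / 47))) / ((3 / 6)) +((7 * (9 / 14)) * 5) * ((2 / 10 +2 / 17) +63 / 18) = -11928159001 / 46782300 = -254.97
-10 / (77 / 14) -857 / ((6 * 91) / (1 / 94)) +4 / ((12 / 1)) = -282573 / 188188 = -1.50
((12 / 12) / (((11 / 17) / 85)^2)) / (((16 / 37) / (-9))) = -695312325 / 1936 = -359148.93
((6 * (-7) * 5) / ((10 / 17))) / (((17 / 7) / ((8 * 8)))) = -9408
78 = 78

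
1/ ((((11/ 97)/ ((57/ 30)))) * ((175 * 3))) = 1843/ 57750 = 0.03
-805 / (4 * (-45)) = 161 / 36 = 4.47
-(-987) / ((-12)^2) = 329 / 48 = 6.85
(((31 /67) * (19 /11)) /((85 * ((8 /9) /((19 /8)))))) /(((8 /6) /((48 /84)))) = 302157 /28064960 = 0.01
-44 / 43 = -1.02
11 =11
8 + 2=10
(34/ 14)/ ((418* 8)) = 17/ 23408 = 0.00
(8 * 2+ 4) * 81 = 1620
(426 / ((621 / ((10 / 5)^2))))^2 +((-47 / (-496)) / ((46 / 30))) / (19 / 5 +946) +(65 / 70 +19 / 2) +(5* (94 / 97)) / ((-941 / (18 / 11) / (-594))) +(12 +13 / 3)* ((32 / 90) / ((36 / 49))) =9953022859426552357 / 322443731960496720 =30.87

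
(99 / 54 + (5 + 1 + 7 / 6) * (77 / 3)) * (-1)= -1672 / 9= -185.78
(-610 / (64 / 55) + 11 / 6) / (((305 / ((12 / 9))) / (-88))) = 551639 / 2745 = 200.96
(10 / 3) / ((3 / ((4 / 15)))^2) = 32 / 1215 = 0.03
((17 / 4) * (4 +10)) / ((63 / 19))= 323 / 18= 17.94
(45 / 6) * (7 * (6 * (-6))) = -1890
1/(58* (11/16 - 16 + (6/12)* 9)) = -8/5017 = -0.00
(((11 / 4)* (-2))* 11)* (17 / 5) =-2057 / 10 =-205.70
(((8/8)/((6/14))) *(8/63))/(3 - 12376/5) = -40/333747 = -0.00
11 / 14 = 0.79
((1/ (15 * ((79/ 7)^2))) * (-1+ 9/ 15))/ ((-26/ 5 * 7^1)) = 7/ 1216995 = 0.00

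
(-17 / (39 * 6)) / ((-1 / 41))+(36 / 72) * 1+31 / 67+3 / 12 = 131423 / 31356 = 4.19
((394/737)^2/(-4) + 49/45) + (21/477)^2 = 23329916363/22886425815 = 1.02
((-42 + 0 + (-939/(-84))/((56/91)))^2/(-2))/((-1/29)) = 826642709/100352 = 8237.43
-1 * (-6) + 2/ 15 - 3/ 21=629/ 105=5.99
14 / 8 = 1.75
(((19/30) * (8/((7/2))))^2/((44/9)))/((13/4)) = 23104/175175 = 0.13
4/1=4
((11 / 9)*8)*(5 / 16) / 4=55 / 72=0.76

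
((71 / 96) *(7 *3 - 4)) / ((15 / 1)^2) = 1207 / 21600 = 0.06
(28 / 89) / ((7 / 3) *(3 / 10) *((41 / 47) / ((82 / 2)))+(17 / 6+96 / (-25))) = -24675 / 77786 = -0.32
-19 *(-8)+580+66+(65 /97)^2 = 7512607 /9409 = 798.45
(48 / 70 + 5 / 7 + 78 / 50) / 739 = 0.00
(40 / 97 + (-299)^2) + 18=8673683 / 97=89419.41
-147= -147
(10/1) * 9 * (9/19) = 810/19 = 42.63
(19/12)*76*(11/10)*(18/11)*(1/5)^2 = 8.66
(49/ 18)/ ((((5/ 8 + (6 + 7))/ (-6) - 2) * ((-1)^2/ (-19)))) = 7448/ 615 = 12.11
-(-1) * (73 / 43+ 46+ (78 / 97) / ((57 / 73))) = 3861607 / 79249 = 48.73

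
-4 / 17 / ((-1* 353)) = 4 / 6001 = 0.00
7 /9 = 0.78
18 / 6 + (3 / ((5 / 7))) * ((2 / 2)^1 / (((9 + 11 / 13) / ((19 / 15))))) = 11329 / 3200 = 3.54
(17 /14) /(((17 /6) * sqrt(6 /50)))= 5 * sqrt(3) /7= 1.24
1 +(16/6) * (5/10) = 7/3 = 2.33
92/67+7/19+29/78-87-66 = -14982139/99294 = -150.89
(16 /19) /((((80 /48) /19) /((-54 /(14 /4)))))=-148.11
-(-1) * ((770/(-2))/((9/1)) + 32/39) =-4909/117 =-41.96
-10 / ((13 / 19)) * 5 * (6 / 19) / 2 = -150 / 13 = -11.54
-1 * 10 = -10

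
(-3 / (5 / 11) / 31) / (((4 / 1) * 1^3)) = -33 / 620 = -0.05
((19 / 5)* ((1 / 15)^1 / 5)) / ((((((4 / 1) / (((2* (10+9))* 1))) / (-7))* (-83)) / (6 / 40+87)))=17689 / 5000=3.54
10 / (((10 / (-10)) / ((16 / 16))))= -10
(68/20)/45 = 17/225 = 0.08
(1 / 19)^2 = 1 / 361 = 0.00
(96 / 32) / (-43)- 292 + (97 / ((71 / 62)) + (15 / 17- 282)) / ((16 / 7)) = -313897779 / 830416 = -378.00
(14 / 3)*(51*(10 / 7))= 340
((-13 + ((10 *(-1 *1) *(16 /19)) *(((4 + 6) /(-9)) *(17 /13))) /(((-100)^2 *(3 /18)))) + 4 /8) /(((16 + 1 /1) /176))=-40731064 /314925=-129.34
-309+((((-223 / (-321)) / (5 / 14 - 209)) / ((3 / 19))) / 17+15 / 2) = -28835392309 / 95639382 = -301.50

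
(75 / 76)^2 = 5625 / 5776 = 0.97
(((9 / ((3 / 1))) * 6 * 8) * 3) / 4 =108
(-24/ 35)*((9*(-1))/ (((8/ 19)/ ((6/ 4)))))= 1539/ 70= 21.99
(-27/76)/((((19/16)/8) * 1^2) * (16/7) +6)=-378/6745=-0.06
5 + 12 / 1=17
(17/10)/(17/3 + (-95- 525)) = -51/18430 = -0.00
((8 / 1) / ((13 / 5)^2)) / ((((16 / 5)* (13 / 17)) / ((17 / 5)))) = 7225 / 4394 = 1.64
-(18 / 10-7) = 26 / 5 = 5.20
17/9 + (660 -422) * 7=15011/9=1667.89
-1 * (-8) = 8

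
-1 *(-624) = 624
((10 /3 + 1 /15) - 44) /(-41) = 203 /205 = 0.99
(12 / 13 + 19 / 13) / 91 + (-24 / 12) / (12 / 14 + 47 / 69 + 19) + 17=99332931 / 5867680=16.93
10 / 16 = 5 / 8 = 0.62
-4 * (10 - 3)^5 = -67228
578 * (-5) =-2890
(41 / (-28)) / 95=-0.02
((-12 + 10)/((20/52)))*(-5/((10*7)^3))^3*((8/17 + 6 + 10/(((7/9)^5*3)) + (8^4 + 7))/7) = 15307499181/1614170913380620000000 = 0.00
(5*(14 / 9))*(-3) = -70 / 3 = -23.33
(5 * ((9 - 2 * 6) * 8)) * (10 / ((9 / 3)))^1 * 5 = -2000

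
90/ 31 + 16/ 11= 4.36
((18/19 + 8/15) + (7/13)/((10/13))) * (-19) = -41.43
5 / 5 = 1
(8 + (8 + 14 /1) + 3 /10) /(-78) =-101 /260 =-0.39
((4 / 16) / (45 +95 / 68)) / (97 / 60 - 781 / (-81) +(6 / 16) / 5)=11016 / 23170951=0.00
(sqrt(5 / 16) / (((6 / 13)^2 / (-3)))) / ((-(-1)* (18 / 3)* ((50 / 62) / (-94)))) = 246233* sqrt(5) / 3600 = 152.94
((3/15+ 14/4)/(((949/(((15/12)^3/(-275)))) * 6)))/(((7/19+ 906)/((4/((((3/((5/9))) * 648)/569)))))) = -0.00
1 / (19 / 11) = 11 / 19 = 0.58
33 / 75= 11 / 25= 0.44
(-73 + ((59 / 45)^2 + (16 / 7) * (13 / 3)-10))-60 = -1862258 / 14175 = -131.38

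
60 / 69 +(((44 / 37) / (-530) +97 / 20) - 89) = -83.28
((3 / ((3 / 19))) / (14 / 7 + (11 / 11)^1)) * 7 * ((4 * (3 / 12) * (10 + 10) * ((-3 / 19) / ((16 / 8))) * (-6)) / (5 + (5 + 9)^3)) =420 / 2749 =0.15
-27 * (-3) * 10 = 810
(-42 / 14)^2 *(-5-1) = -54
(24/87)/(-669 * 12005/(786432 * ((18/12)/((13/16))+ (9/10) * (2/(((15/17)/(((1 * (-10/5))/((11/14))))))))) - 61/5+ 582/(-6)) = -125451632640/48272279292419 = -0.00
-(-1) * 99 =99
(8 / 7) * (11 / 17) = 88 / 119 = 0.74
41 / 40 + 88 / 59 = 2.52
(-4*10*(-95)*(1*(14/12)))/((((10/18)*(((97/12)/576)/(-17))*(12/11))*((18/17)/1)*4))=-202947360/97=-2092240.82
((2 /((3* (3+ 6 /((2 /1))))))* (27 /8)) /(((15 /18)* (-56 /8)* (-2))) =9 /280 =0.03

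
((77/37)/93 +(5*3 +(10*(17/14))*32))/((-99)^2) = 9721364/236076687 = 0.04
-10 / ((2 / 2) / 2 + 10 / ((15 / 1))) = -60 / 7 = -8.57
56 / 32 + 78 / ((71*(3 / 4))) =913 / 284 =3.21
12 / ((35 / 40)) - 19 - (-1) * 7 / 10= -321 / 70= -4.59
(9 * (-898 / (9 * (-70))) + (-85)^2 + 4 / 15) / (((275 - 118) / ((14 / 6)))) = 152000 / 1413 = 107.57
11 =11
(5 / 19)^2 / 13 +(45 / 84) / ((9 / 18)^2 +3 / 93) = 437674 / 229957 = 1.90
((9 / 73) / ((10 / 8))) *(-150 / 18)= -60 / 73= -0.82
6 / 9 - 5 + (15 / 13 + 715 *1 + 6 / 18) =9258 / 13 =712.15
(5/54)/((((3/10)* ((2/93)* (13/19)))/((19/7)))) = 279775/4914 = 56.93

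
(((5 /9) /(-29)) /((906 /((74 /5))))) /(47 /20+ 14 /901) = -666740 /5039918091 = -0.00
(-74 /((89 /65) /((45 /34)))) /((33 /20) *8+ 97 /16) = -8658000 /2331533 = -3.71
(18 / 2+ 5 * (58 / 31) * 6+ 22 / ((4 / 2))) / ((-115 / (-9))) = 4248 / 713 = 5.96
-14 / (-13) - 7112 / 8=-11543 / 13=-887.92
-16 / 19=-0.84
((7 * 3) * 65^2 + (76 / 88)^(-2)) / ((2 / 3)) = 96090627 / 722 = 133089.51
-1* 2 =-2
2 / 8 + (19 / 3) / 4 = 11 / 6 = 1.83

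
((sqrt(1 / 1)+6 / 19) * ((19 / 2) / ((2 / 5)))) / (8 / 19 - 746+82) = -2375 / 50432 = -0.05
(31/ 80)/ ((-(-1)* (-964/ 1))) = -0.00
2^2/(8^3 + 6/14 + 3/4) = 112/14369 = 0.01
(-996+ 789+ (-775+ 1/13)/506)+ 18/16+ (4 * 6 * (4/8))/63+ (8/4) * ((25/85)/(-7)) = -207.30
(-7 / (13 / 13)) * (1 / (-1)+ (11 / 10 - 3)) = 203 / 10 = 20.30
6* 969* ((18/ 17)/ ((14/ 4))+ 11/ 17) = 38646/ 7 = 5520.86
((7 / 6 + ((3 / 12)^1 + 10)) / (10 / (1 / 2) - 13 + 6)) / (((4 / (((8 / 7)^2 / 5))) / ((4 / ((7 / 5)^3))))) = 54800 / 655473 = 0.08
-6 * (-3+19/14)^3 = 36501/1372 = 26.60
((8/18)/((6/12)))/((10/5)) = 4/9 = 0.44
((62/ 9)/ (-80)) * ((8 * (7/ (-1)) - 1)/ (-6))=-589/ 720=-0.82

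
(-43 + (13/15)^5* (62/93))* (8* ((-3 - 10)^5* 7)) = 2021371141337912/2278125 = 887295974.25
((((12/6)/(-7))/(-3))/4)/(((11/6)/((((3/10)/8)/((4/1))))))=0.00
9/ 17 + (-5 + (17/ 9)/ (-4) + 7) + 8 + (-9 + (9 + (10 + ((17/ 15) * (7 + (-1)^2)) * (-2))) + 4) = 18127/ 3060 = 5.92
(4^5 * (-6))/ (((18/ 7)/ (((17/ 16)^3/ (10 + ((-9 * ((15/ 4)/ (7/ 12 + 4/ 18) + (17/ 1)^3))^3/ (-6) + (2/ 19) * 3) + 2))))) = -15936479881/ 80348789162174919768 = -0.00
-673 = -673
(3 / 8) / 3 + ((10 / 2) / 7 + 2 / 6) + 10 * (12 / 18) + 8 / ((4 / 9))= 1447 / 56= 25.84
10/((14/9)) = 45/7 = 6.43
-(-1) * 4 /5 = 4 /5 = 0.80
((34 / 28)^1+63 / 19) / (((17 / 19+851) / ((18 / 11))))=10845 / 1246322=0.01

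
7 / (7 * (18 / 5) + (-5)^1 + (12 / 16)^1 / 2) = 280 / 823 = 0.34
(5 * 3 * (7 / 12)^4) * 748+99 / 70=78658261 / 60480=1300.57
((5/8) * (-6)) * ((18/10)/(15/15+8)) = -3/4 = -0.75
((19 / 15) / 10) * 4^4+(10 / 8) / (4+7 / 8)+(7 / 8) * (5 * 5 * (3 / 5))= 45.81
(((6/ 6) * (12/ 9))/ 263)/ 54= 2/ 21303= 0.00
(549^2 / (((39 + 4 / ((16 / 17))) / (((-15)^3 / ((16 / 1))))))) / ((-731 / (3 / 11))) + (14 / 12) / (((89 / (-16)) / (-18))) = 273469605117 / 495229108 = 552.21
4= 4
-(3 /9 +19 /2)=-59 /6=-9.83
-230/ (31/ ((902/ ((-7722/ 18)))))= 18860/ 1209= 15.60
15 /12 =5 /4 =1.25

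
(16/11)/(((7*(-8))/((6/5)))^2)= 9/13475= 0.00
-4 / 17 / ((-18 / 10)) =20 / 153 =0.13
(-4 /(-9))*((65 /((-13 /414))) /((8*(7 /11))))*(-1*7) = 1265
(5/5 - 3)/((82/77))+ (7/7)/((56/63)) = -247/328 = -0.75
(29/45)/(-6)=-0.11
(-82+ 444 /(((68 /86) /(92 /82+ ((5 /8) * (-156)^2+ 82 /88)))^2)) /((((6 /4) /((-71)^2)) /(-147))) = -38178726447474702595381463 /470263112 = -81185883972703992.56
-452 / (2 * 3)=-226 / 3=-75.33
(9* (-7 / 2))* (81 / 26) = -5103 / 52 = -98.13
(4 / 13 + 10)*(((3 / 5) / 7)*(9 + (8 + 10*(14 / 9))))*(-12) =-157048 / 455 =-345.16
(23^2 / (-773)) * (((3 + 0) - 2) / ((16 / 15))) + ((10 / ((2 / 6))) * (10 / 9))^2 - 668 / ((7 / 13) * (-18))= 1179.39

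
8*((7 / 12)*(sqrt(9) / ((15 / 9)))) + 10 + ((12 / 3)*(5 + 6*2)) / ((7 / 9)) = 3704 / 35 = 105.83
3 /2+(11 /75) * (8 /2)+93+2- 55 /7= 93691 /1050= 89.23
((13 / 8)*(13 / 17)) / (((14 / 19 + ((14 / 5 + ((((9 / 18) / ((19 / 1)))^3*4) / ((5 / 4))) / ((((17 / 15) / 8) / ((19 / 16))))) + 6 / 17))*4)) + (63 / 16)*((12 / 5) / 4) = 46648219 / 19099680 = 2.44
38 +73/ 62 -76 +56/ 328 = -93169/ 2542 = -36.65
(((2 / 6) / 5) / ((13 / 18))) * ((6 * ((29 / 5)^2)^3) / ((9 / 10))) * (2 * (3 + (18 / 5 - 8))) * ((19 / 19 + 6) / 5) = -466341483664 / 5078125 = -91833.40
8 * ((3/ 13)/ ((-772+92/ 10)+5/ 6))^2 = 64800/ 88308225889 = 0.00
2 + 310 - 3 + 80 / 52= 4037 / 13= 310.54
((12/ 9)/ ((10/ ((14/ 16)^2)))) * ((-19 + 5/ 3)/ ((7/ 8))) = -91/ 45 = -2.02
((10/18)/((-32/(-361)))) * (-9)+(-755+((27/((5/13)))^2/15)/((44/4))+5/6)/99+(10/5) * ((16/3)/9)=-817236443/13068000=-62.54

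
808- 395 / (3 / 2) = 1634 / 3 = 544.67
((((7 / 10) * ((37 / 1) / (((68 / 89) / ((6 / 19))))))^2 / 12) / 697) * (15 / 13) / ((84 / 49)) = 11158320621 / 1210016088320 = 0.01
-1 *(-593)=593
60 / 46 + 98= 2284 / 23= 99.30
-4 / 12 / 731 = -1 / 2193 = -0.00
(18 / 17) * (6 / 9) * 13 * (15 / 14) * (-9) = -10530 / 119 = -88.49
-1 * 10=-10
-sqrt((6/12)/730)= -sqrt(365)/730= -0.03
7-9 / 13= 82 / 13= 6.31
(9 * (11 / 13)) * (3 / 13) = 297 / 169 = 1.76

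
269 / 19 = 14.16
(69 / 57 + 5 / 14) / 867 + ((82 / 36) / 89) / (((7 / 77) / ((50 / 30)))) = 43504726 / 92364111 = 0.47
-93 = -93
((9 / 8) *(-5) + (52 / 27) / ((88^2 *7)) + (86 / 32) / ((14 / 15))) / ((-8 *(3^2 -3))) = 2009179 / 35126784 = 0.06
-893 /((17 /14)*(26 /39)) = -18753 /17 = -1103.12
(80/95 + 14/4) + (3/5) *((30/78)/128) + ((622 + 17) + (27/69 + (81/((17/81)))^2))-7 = 31436008909247/210151552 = 149587.33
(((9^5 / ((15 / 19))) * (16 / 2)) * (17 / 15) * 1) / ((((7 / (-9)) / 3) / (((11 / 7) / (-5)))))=822077.77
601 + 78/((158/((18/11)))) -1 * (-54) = 569897/869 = 655.81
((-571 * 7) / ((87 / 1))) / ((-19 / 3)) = 3997 / 551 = 7.25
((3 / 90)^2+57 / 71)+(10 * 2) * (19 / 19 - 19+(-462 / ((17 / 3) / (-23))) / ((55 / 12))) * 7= 59484616507 / 1086300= 54758.92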